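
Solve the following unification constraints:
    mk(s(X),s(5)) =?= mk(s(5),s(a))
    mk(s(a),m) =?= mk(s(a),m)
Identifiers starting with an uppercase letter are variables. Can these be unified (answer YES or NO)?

Decompose mk/2: s(X) =?= s(5),  s(5) =?= s(a).
Decompose s/1: X =?= 5.
Bind X := 5; no other remaining equation mentions X.
Decompose s/1: 5 =?= a.
Clash: constants 5 and a differ; no unifier exists.

NO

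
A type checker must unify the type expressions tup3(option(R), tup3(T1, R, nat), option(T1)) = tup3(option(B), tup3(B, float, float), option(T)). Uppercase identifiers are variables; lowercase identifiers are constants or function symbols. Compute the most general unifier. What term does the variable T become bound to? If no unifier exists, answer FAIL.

FAIL

Decompose tup3/3: option(R) = option(B),  tup3(T1, R, nat) = tup3(B, float, float),  option(T1) = option(T).
Decompose option/1: R = B.
Bind R := B; substituting into the one remaining equation that mentions R gives: tup3(T1, B, nat) = tup3(B, float, float).
Decompose tup3/3: T1 = B,  B = float,  nat = float.
Bind T1 := B; substituting into the one remaining equation that mentions T1 gives: option(B) = option(T).
Bind B := float; substituting into the one remaining equation that mentions B gives: option(float) = option(T). Substituting into the earlier bindings gives R := float, T1 := float.
Clash: constants nat and float differ; no unifier exists.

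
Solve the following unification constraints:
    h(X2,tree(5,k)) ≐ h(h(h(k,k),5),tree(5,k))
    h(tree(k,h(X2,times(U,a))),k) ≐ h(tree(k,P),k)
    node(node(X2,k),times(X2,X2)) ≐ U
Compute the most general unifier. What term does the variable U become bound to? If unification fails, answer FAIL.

node(node(h(h(k,k),5),k),times(h(h(k,k),5),h(h(k,k),5)))

Decompose h/2: X2 ≐ h(h(k,k),5),  tree(5,k) ≐ tree(5,k).
Bind X2 := h(h(k,k),5); substituting into the 2 remaining equations that mention X2 gives: h(tree(k,h(h(h(k,k),5),times(U,a))),k) ≐ h(tree(k,P),k),  node(node(h(h(k,k),5),k),times(h(h(k,k),5),h(h(k,k),5))) ≐ U.
Delete trivial equation tree(5,k) ≐ tree(5,k).
Decompose h/2: tree(k,h(h(h(k,k),5),times(U,a))) ≐ tree(k,P),  k ≐ k.
Decompose tree/2: k ≐ k,  h(h(h(k,k),5),times(U,a)) ≐ P.
Delete trivial equation k ≐ k.
Bind P := h(h(h(k,k),5),times(U,a)); no other remaining equation mentions P.
Delete trivial equation k ≐ k.
Bind U := node(node(h(h(k,k),5),k),times(h(h(k,k),5),h(h(k,k),5))). Substituting into the earlier binding gives P := h(h(h(k,k),5),times(node(node(h(h(k,k),5),k),times(h(h(k,k),5),h(h(k,k),5))),a)).
MGU = { X2 ↦ h(h(k,k),5), P ↦ h(h(h(k,k),5),times(node(node(h(h(k,k),5),k),times(h(h(k,k),5),h(h(k,k),5))),a)), U ↦ node(node(h(h(k,k),5),k),times(h(h(k,k),5),h(h(k,k),5))) }, so U ↦ node(node(h(h(k,k),5),k),times(h(h(k,k),5),h(h(k,k),5))).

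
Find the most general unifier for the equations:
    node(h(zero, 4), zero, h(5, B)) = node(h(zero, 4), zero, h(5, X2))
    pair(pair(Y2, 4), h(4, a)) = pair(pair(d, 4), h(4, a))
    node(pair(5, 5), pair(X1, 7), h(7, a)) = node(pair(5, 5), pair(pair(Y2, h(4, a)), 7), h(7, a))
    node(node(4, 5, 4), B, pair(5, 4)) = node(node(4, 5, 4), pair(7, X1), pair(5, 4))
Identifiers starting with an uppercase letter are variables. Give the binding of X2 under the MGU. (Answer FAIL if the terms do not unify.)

pair(7, pair(d, h(4, a)))

Decompose node/3: h(zero, 4) = h(zero, 4),  zero = zero,  h(5, B) = h(5, X2).
Delete trivial equation h(zero, 4) = h(zero, 4).
Delete trivial equation zero = zero.
Decompose h/2: 5 = 5,  B = X2.
Delete trivial equation 5 = 5.
Bind B := X2; substituting into the one remaining equation that mentions B gives: node(node(4, 5, 4), X2, pair(5, 4)) = node(node(4, 5, 4), pair(7, X1), pair(5, 4)).
Decompose pair/2: pair(Y2, 4) = pair(d, 4),  h(4, a) = h(4, a).
Decompose pair/2: Y2 = d,  4 = 4.
Bind Y2 := d; substituting into the one remaining equation that mentions Y2 gives: node(pair(5, 5), pair(X1, 7), h(7, a)) = node(pair(5, 5), pair(pair(d, h(4, a)), 7), h(7, a)).
Delete trivial equation 4 = 4.
Delete trivial equation h(4, a) = h(4, a).
Decompose node/3: pair(5, 5) = pair(5, 5),  pair(X1, 7) = pair(pair(d, h(4, a)), 7),  h(7, a) = h(7, a).
Delete trivial equation pair(5, 5) = pair(5, 5).
Decompose pair/2: X1 = pair(d, h(4, a)),  7 = 7.
Bind X1 := pair(d, h(4, a)); substituting into the one remaining equation that mentions X1 gives: node(node(4, 5, 4), X2, pair(5, 4)) = node(node(4, 5, 4), pair(7, pair(d, h(4, a))), pair(5, 4)).
Delete trivial equation 7 = 7.
Delete trivial equation h(7, a) = h(7, a).
Decompose node/3: node(4, 5, 4) = node(4, 5, 4),  X2 = pair(7, pair(d, h(4, a))),  pair(5, 4) = pair(5, 4).
Delete trivial equation node(4, 5, 4) = node(4, 5, 4).
Bind X2 := pair(7, pair(d, h(4, a))); no other remaining equation mentions X2. Substituting into the earlier binding gives B := pair(7, pair(d, h(4, a))).
Delete trivial equation pair(5, 4) = pair(5, 4).
MGU = { B -> pair(7, pair(d, h(4, a))), Y2 -> d, X1 -> pair(d, h(4, a)), X2 -> pair(7, pair(d, h(4, a))) }, so X2 -> pair(7, pair(d, h(4, a))).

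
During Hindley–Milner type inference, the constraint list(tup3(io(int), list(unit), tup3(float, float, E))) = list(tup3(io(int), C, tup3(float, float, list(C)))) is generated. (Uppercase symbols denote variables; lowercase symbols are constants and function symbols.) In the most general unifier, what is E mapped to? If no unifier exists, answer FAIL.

Decompose list/1: tup3(io(int), list(unit), tup3(float, float, E)) = tup3(io(int), C, tup3(float, float, list(C))).
Decompose tup3/3: io(int) = io(int),  list(unit) = C,  tup3(float, float, E) = tup3(float, float, list(C)).
Delete trivial equation io(int) = io(int).
Bind C := list(unit); substituting into the remaining equation gives: tup3(float, float, E) = tup3(float, float, list(list(unit))).
Decompose tup3/3: float = float,  float = float,  E = list(list(unit)).
Delete trivial equation float = float.
Delete trivial equation float = float.
Bind E := list(list(unit)).
MGU = { C := list(unit), E := list(list(unit)) }, so E := list(list(unit)).

list(list(unit))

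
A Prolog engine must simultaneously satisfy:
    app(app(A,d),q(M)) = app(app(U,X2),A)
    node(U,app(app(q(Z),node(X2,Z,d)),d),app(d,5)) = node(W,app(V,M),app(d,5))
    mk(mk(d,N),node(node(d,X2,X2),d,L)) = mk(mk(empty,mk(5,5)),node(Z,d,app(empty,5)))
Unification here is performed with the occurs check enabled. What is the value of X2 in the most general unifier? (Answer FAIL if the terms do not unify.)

FAIL

Decompose app/2: app(A,d) = app(U,X2),  q(M) = A.
Decompose app/2: A = U,  d = X2.
Bind A := U; substituting into the one remaining equation that mentions A gives: q(M) = U.
Bind X2 := d; substituting into the 2 remaining equations that mention X2 gives: node(U,app(app(q(Z),node(d,Z,d)),d),app(d,5)) = node(W,app(V,M),app(d,5)),  mk(mk(d,N),node(node(d,d,d),d,L)) = mk(mk(empty,mk(5,5)),node(Z,d,app(empty,5))).
Bind U := q(M); substituting into the one remaining equation that mentions U gives: node(q(M),app(app(q(Z),node(d,Z,d)),d),app(d,5)) = node(W,app(V,M),app(d,5)). Substituting into the earlier binding gives A := q(M).
Decompose node/3: q(M) = W,  app(app(q(Z),node(d,Z,d)),d) = app(V,M),  app(d,5) = app(d,5).
Bind W := q(M); no other remaining equation mentions W.
Decompose app/2: app(q(Z),node(d,Z,d)) = V,  d = M.
Bind V := app(q(Z),node(d,Z,d)); no other remaining equation mentions V.
Bind M := d; no other remaining equation mentions M. Substituting into the earlier bindings gives A := q(d), U := q(d), W := q(d).
Delete trivial equation app(d,5) = app(d,5).
Decompose mk/2: mk(d,N) = mk(empty,mk(5,5)),  node(node(d,d,d),d,L) = node(Z,d,app(empty,5)).
Decompose mk/2: d = empty,  N = mk(5,5).
Clash: constants d and empty differ; no unifier exists.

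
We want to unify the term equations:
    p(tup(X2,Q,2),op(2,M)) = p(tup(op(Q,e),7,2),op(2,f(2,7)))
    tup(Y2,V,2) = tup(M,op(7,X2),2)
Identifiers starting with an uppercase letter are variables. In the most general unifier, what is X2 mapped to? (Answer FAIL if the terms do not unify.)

Decompose p/2: tup(X2,Q,2) = tup(op(Q,e),7,2),  op(2,M) = op(2,f(2,7)).
Decompose tup/3: X2 = op(Q,e),  Q = 7,  2 = 2.
Bind X2 := op(Q,e); substituting into the one remaining equation that mentions X2 gives: tup(Y2,V,2) = tup(M,op(7,op(Q,e)),2).
Bind Q := 7; substituting into the one remaining equation that mentions Q gives: tup(Y2,V,2) = tup(M,op(7,op(7,e)),2). Substituting into the earlier binding gives X2 := op(7,e).
Delete trivial equation 2 = 2.
Decompose op/2: 2 = 2,  M = f(2,7).
Delete trivial equation 2 = 2.
Bind M := f(2,7); substituting into the remaining equation gives: tup(Y2,V,2) = tup(f(2,7),op(7,op(7,e)),2).
Decompose tup/3: Y2 = f(2,7),  V = op(7,op(7,e)),  2 = 2.
Bind Y2 := f(2,7); no other remaining equation mentions Y2.
Bind V := op(7,op(7,e)); no other remaining equation mentions V.
Delete trivial equation 2 = 2.
MGU = { X2 -> op(7,e), Q -> 7, M -> f(2,7), Y2 -> f(2,7), V -> op(7,op(7,e)) }, so X2 -> op(7,e).

op(7,e)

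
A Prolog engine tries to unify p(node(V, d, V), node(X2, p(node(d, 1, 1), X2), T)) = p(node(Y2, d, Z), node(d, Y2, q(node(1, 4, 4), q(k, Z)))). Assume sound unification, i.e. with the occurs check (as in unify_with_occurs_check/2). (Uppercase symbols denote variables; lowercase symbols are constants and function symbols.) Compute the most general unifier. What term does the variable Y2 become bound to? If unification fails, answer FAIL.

Decompose p/2: node(V, d, V) = node(Y2, d, Z),  node(X2, p(node(d, 1, 1), X2), T) = node(d, Y2, q(node(1, 4, 4), q(k, Z))).
Decompose node/3: V = Y2,  d = d,  V = Z.
Bind V := Y2; substituting into the one remaining equation that mentions V gives: Y2 = Z.
Delete trivial equation d = d.
Bind Y2 := Z; substituting into the remaining equation gives: node(X2, p(node(d, 1, 1), X2), T) = node(d, Z, q(node(1, 4, 4), q(k, Z))). Substituting into the earlier binding gives V := Z.
Decompose node/3: X2 = d,  p(node(d, 1, 1), X2) = Z,  T = q(node(1, 4, 4), q(k, Z)).
Bind X2 := d; substituting into the one remaining equation that mentions X2 gives: p(node(d, 1, 1), d) = Z.
Bind Z := p(node(d, 1, 1), d); substituting into the remaining equation gives: T = q(node(1, 4, 4), q(k, p(node(d, 1, 1), d))). Substituting into the earlier bindings gives V := p(node(d, 1, 1), d), Y2 := p(node(d, 1, 1), d).
Bind T := q(node(1, 4, 4), q(k, p(node(d, 1, 1), d))).
MGU = { V = p(node(d, 1, 1), d), Y2 = p(node(d, 1, 1), d), X2 = d, Z = p(node(d, 1, 1), d), T = q(node(1, 4, 4), q(k, p(node(d, 1, 1), d))) }, so Y2 = p(node(d, 1, 1), d).

p(node(d, 1, 1), d)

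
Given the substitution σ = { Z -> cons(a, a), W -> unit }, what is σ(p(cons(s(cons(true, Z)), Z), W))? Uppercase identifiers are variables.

p(cons(s(cons(true, cons(a, a))), cons(a, a)), unit)

Replace each occurrence of Z with cons(a, a).
Replace each occurrence of W with unit.
Result: p(cons(s(cons(true, cons(a, a))), cons(a, a)), unit).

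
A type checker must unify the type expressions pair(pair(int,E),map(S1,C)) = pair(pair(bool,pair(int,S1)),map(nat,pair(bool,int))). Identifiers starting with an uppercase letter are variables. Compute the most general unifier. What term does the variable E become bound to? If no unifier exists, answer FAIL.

FAIL

Decompose pair/2: pair(int,E) = pair(bool,pair(int,S1)),  map(S1,C) = map(nat,pair(bool,int)).
Decompose pair/2: int = bool,  E = pair(int,S1).
Clash: constants int and bool differ; no unifier exists.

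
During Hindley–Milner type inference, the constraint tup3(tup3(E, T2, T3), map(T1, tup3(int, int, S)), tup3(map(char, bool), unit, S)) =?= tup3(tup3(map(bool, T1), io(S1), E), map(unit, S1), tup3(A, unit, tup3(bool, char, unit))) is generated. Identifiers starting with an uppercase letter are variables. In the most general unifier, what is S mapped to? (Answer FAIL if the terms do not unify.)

Decompose tup3/3: tup3(E, T2, T3) =?= tup3(map(bool, T1), io(S1), E),  map(T1, tup3(int, int, S)) =?= map(unit, S1),  tup3(map(char, bool), unit, S) =?= tup3(A, unit, tup3(bool, char, unit)).
Decompose tup3/3: E =?= map(bool, T1),  T2 =?= io(S1),  T3 =?= E.
Bind E := map(bool, T1); substituting into the one remaining equation that mentions E gives: T3 =?= map(bool, T1).
Bind T2 := io(S1); no other remaining equation mentions T2.
Bind T3 := map(bool, T1); no other remaining equation mentions T3.
Decompose map/2: T1 =?= unit,  tup3(int, int, S) =?= S1.
Bind T1 := unit; no other remaining equation mentions T1. Substituting into the earlier bindings gives E := map(bool, unit), T3 := map(bool, unit).
Bind S1 := tup3(int, int, S); no other remaining equation mentions S1. Substituting into the earlier binding gives T2 := io(tup3(int, int, S)).
Decompose tup3/3: map(char, bool) =?= A,  unit =?= unit,  S =?= tup3(bool, char, unit).
Bind A := map(char, bool); no other remaining equation mentions A.
Delete trivial equation unit =?= unit.
Bind S := tup3(bool, char, unit). Substituting into the earlier bindings gives T2 := io(tup3(int, int, tup3(bool, char, unit))), S1 := tup3(int, int, tup3(bool, char, unit)).
MGU = { E := map(bool, unit), T2 := io(tup3(int, int, tup3(bool, char, unit))), T3 := map(bool, unit), T1 := unit, S1 := tup3(int, int, tup3(bool, char, unit)), A := map(char, bool), S := tup3(bool, char, unit) }, so S := tup3(bool, char, unit).

tup3(bool, char, unit)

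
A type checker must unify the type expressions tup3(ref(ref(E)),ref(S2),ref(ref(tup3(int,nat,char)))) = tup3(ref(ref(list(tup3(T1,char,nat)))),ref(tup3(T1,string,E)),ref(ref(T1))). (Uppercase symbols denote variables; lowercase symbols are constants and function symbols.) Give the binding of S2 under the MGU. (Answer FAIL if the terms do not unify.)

Decompose tup3/3: ref(ref(E)) = ref(ref(list(tup3(T1,char,nat)))),  ref(S2) = ref(tup3(T1,string,E)),  ref(ref(tup3(int,nat,char))) = ref(ref(T1)).
Decompose ref/1: ref(E) = ref(list(tup3(T1,char,nat))).
Decompose ref/1: E = list(tup3(T1,char,nat)).
Bind E := list(tup3(T1,char,nat)); substituting into the one remaining equation that mentions E gives: ref(S2) = ref(tup3(T1,string,list(tup3(T1,char,nat)))).
Decompose ref/1: S2 = tup3(T1,string,list(tup3(T1,char,nat))).
Bind S2 := tup3(T1,string,list(tup3(T1,char,nat))); no other remaining equation mentions S2.
Decompose ref/1: ref(tup3(int,nat,char)) = ref(T1).
Decompose ref/1: tup3(int,nat,char) = T1.
Bind T1 := tup3(int,nat,char). Substituting into the earlier bindings gives E := list(tup3(tup3(int,nat,char),char,nat)), S2 := tup3(tup3(int,nat,char),string,list(tup3(tup3(int,nat,char),char,nat))).
MGU = { E ↦ list(tup3(tup3(int,nat,char),char,nat)), S2 ↦ tup3(tup3(int,nat,char),string,list(tup3(tup3(int,nat,char),char,nat))), T1 ↦ tup3(int,nat,char) }, so S2 ↦ tup3(tup3(int,nat,char),string,list(tup3(tup3(int,nat,char),char,nat))).

tup3(tup3(int,nat,char),string,list(tup3(tup3(int,nat,char),char,nat)))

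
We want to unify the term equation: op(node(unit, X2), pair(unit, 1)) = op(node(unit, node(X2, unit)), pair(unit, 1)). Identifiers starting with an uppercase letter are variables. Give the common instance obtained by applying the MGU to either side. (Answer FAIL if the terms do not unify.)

FAIL

Decompose op/2: node(unit, X2) = node(unit, node(X2, unit)),  pair(unit, 1) = pair(unit, 1).
Decompose node/2: unit = unit,  X2 = node(X2, unit).
Delete trivial equation unit = unit.
Occurs check fails: X2 occurs in node(X2, unit); the equation X2 = node(X2, unit) has no finite solution.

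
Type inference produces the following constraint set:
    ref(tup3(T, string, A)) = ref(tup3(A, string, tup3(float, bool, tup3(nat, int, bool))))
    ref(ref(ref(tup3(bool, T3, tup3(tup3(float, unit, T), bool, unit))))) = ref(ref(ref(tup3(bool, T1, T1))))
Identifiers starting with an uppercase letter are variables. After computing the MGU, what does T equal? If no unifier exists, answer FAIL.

Decompose ref/1: tup3(T, string, A) = tup3(A, string, tup3(float, bool, tup3(nat, int, bool))).
Decompose tup3/3: T = A,  string = string,  A = tup3(float, bool, tup3(nat, int, bool)).
Bind T := A; substituting into the one remaining equation that mentions T gives: ref(ref(ref(tup3(bool, T3, tup3(tup3(float, unit, A), bool, unit))))) = ref(ref(ref(tup3(bool, T1, T1)))).
Delete trivial equation string = string.
Bind A := tup3(float, bool, tup3(nat, int, bool)); substituting into the remaining equation gives: ref(ref(ref(tup3(bool, T3, tup3(tup3(float, unit, tup3(float, bool, tup3(nat, int, bool))), bool, unit))))) = ref(ref(ref(tup3(bool, T1, T1)))). Substituting into the earlier binding gives T := tup3(float, bool, tup3(nat, int, bool)).
Decompose ref/1: ref(ref(tup3(bool, T3, tup3(tup3(float, unit, tup3(float, bool, tup3(nat, int, bool))), bool, unit)))) = ref(ref(tup3(bool, T1, T1))).
Decompose ref/1: ref(tup3(bool, T3, tup3(tup3(float, unit, tup3(float, bool, tup3(nat, int, bool))), bool, unit))) = ref(tup3(bool, T1, T1)).
Decompose ref/1: tup3(bool, T3, tup3(tup3(float, unit, tup3(float, bool, tup3(nat, int, bool))), bool, unit)) = tup3(bool, T1, T1).
Decompose tup3/3: bool = bool,  T3 = T1,  tup3(tup3(float, unit, tup3(float, bool, tup3(nat, int, bool))), bool, unit) = T1.
Delete trivial equation bool = bool.
Bind T3 := T1; no other remaining equation mentions T3.
Bind T1 := tup3(tup3(float, unit, tup3(float, bool, tup3(nat, int, bool))), bool, unit). Substituting into the earlier binding gives T3 := tup3(tup3(float, unit, tup3(float, bool, tup3(nat, int, bool))), bool, unit).
MGU = { T := tup3(float, bool, tup3(nat, int, bool)), A := tup3(float, bool, tup3(nat, int, bool)), T3 := tup3(tup3(float, unit, tup3(float, bool, tup3(nat, int, bool))), bool, unit), T1 := tup3(tup3(float, unit, tup3(float, bool, tup3(nat, int, bool))), bool, unit) }, so T := tup3(float, bool, tup3(nat, int, bool)).

tup3(float, bool, tup3(nat, int, bool))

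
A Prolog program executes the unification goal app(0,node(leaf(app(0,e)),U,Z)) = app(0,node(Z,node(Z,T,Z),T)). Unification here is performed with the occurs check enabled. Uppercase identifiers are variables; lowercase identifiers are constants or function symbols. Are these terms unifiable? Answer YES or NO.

Decompose app/2: 0 = 0,  node(leaf(app(0,e)),U,Z) = node(Z,node(Z,T,Z),T).
Delete trivial equation 0 = 0.
Decompose node/3: leaf(app(0,e)) = Z,  U = node(Z,T,Z),  Z = T.
Bind Z := leaf(app(0,e)); substituting into the remaining equations gives: U = node(leaf(app(0,e)),T,leaf(app(0,e))),  leaf(app(0,e)) = T.
Bind U := node(leaf(app(0,e)),T,leaf(app(0,e))); no other remaining equation mentions U.
Bind T := leaf(app(0,e)). Substituting into the earlier binding gives U := node(leaf(app(0,e)),leaf(app(0,e)),leaf(app(0,e))).
No equations remain and no clash or occurs-check failure arose, so a unifier exists.

YES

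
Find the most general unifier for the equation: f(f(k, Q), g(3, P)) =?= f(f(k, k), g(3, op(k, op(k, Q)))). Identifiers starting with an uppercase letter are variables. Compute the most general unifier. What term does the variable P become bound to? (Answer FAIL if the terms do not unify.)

op(k, op(k, k))

Decompose f/2: f(k, Q) =?= f(k, k),  g(3, P) =?= g(3, op(k, op(k, Q))).
Decompose f/2: k =?= k,  Q =?= k.
Delete trivial equation k =?= k.
Bind Q := k; substituting into the remaining equation gives: g(3, P) =?= g(3, op(k, op(k, k))).
Decompose g/2: 3 =?= 3,  P =?= op(k, op(k, k)).
Delete trivial equation 3 =?= 3.
Bind P := op(k, op(k, k)).
MGU = { Q := k, P := op(k, op(k, k)) }, so P := op(k, op(k, k)).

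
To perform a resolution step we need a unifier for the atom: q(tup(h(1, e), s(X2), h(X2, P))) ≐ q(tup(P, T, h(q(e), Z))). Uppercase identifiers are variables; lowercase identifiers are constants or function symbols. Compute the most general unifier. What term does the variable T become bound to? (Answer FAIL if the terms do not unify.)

s(q(e))

Decompose q/1: tup(h(1, e), s(X2), h(X2, P)) ≐ tup(P, T, h(q(e), Z)).
Decompose tup/3: h(1, e) ≐ P,  s(X2) ≐ T,  h(X2, P) ≐ h(q(e), Z).
Bind P := h(1, e); substituting into the one remaining equation that mentions P gives: h(X2, h(1, e)) ≐ h(q(e), Z).
Bind T := s(X2); no other remaining equation mentions T.
Decompose h/2: X2 ≐ q(e),  h(1, e) ≐ Z.
Bind X2 := q(e); no other remaining equation mentions X2. Substituting into the earlier binding gives T := s(q(e)).
Bind Z := h(1, e).
MGU = { P -> h(1, e), T -> s(q(e)), X2 -> q(e), Z -> h(1, e) }, so T -> s(q(e)).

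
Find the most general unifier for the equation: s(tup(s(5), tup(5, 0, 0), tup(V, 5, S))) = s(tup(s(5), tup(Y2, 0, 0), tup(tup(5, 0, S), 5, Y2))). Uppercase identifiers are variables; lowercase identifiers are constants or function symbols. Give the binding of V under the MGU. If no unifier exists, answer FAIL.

Decompose s/1: tup(s(5), tup(5, 0, 0), tup(V, 5, S)) = tup(s(5), tup(Y2, 0, 0), tup(tup(5, 0, S), 5, Y2)).
Decompose tup/3: s(5) = s(5),  tup(5, 0, 0) = tup(Y2, 0, 0),  tup(V, 5, S) = tup(tup(5, 0, S), 5, Y2).
Delete trivial equation s(5) = s(5).
Decompose tup/3: 5 = Y2,  0 = 0,  0 = 0.
Bind Y2 := 5; substituting into the one remaining equation that mentions Y2 gives: tup(V, 5, S) = tup(tup(5, 0, S), 5, 5).
Delete trivial equation 0 = 0.
Delete trivial equation 0 = 0.
Decompose tup/3: V = tup(5, 0, S),  5 = 5,  S = 5.
Bind V := tup(5, 0, S); no other remaining equation mentions V.
Delete trivial equation 5 = 5.
Bind S := 5. Substituting into the earlier binding gives V := tup(5, 0, 5).
MGU = { Y2 -> 5, V -> tup(5, 0, 5), S -> 5 }, so V -> tup(5, 0, 5).

tup(5, 0, 5)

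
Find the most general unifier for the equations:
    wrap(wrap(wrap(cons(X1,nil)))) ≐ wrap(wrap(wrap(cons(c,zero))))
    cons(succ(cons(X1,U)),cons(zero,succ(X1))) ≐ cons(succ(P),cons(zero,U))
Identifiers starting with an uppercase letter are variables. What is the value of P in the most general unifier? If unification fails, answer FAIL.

Decompose wrap/1: wrap(wrap(cons(X1,nil))) ≐ wrap(wrap(cons(c,zero))).
Decompose wrap/1: wrap(cons(X1,nil)) ≐ wrap(cons(c,zero)).
Decompose wrap/1: cons(X1,nil) ≐ cons(c,zero).
Decompose cons/2: X1 ≐ c,  nil ≐ zero.
Bind X1 := c; substituting into the one remaining equation that mentions X1 gives: cons(succ(cons(c,U)),cons(zero,succ(c))) ≐ cons(succ(P),cons(zero,U)).
Clash: constants nil and zero differ; no unifier exists.

FAIL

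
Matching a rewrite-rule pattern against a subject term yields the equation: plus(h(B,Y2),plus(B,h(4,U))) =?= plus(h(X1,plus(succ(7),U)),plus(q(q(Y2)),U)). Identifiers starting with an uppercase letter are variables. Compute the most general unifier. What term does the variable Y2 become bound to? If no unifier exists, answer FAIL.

Decompose plus/2: h(B,Y2) =?= h(X1,plus(succ(7),U)),  plus(B,h(4,U)) =?= plus(q(q(Y2)),U).
Decompose h/2: B =?= X1,  Y2 =?= plus(succ(7),U).
Bind B := X1; substituting into the one remaining equation that mentions B gives: plus(X1,h(4,U)) =?= plus(q(q(Y2)),U).
Bind Y2 := plus(succ(7),U); substituting into the remaining equation gives: plus(X1,h(4,U)) =?= plus(q(q(plus(succ(7),U))),U).
Decompose plus/2: X1 =?= q(q(plus(succ(7),U))),  h(4,U) =?= U.
Bind X1 := q(q(plus(succ(7),U))); no other remaining equation mentions X1. Substituting into the earlier binding gives B := q(q(plus(succ(7),U))).
Occurs check fails: U occurs in h(4,U); the equation U =?= h(4,U) has no finite solution.

FAIL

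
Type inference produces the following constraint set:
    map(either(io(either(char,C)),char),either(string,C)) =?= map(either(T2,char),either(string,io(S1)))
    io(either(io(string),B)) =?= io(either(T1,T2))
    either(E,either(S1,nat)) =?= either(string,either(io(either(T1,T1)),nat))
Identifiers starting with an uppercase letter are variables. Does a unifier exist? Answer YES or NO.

Decompose map/2: either(io(either(char,C)),char) =?= either(T2,char),  either(string,C) =?= either(string,io(S1)).
Decompose either/2: io(either(char,C)) =?= T2,  char =?= char.
Bind T2 := io(either(char,C)); substituting into the one remaining equation that mentions T2 gives: io(either(io(string),B)) =?= io(either(T1,io(either(char,C)))).
Delete trivial equation char =?= char.
Decompose either/2: string =?= string,  C =?= io(S1).
Delete trivial equation string =?= string.
Bind C := io(S1); substituting into the one remaining equation that mentions C gives: io(either(io(string),B)) =?= io(either(T1,io(either(char,io(S1))))). Substituting into the earlier binding gives T2 := io(either(char,io(S1))).
Decompose io/1: either(io(string),B) =?= either(T1,io(either(char,io(S1)))).
Decompose either/2: io(string) =?= T1,  B =?= io(either(char,io(S1))).
Bind T1 := io(string); substituting into the one remaining equation that mentions T1 gives: either(E,either(S1,nat)) =?= either(string,either(io(either(io(string),io(string))),nat)).
Bind B := io(either(char,io(S1))); no other remaining equation mentions B.
Decompose either/2: E =?= string,  either(S1,nat) =?= either(io(either(io(string),io(string))),nat).
Bind E := string; no other remaining equation mentions E.
Decompose either/2: S1 =?= io(either(io(string),io(string))),  nat =?= nat.
Bind S1 := io(either(io(string),io(string))); no other remaining equation mentions S1. Substituting into the earlier bindings gives T2 := io(either(char,io(io(either(io(string),io(string)))))), C := io(io(either(io(string),io(string)))), B := io(either(char,io(io(either(io(string),io(string)))))).
Delete trivial equation nat =?= nat.
No equations remain and no clash or occurs-check failure arose, so a unifier exists.

YES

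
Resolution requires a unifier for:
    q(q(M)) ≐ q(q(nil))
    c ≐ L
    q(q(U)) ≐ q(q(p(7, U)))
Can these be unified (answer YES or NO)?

Decompose q/1: q(M) ≐ q(nil).
Decompose q/1: M ≐ nil.
Bind M := nil; no other remaining equation mentions M.
Bind L := c; no other remaining equation mentions L.
Decompose q/1: q(U) ≐ q(p(7, U)).
Decompose q/1: U ≐ p(7, U).
Occurs check fails: U occurs in p(7, U); the equation U ≐ p(7, U) has no finite solution.

NO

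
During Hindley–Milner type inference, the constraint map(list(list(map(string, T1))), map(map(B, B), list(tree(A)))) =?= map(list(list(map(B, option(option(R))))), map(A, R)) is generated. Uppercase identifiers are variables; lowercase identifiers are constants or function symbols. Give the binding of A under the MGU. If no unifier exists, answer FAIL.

Decompose map/2: list(list(map(string, T1))) =?= list(list(map(B, option(option(R))))),  map(map(B, B), list(tree(A))) =?= map(A, R).
Decompose list/1: list(map(string, T1)) =?= list(map(B, option(option(R)))).
Decompose list/1: map(string, T1) =?= map(B, option(option(R))).
Decompose map/2: string =?= B,  T1 =?= option(option(R)).
Bind B := string; substituting into the one remaining equation that mentions B gives: map(map(string, string), list(tree(A))) =?= map(A, R).
Bind T1 := option(option(R)); no other remaining equation mentions T1.
Decompose map/2: map(string, string) =?= A,  list(tree(A)) =?= R.
Bind A := map(string, string); substituting into the remaining equation gives: list(tree(map(string, string))) =?= R.
Bind R := list(tree(map(string, string))). Substituting into the earlier binding gives T1 := option(option(list(tree(map(string, string))))).
MGU = { B := string, T1 := option(option(list(tree(map(string, string))))), A := map(string, string), R := list(tree(map(string, string))) }, so A := map(string, string).

map(string, string)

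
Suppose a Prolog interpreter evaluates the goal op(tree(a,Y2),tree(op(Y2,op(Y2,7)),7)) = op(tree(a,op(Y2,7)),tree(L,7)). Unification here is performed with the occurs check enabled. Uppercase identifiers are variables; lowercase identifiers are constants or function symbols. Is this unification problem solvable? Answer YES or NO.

NO

Decompose op/2: tree(a,Y2) = tree(a,op(Y2,7)),  tree(op(Y2,op(Y2,7)),7) = tree(L,7).
Decompose tree/2: a = a,  Y2 = op(Y2,7).
Delete trivial equation a = a.
Occurs check fails: Y2 occurs in op(Y2,7); the equation Y2 = op(Y2,7) has no finite solution.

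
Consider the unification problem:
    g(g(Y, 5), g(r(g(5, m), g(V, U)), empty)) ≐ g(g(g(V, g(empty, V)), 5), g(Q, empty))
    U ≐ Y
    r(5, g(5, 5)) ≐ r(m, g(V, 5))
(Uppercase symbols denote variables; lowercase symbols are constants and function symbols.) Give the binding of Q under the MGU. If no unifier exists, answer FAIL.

FAIL

Decompose g/2: g(Y, 5) ≐ g(g(V, g(empty, V)), 5),  g(r(g(5, m), g(V, U)), empty) ≐ g(Q, empty).
Decompose g/2: Y ≐ g(V, g(empty, V)),  5 ≐ 5.
Bind Y := g(V, g(empty, V)); substituting into the one remaining equation that mentions Y gives: U ≐ g(V, g(empty, V)).
Delete trivial equation 5 ≐ 5.
Decompose g/2: r(g(5, m), g(V, U)) ≐ Q,  empty ≐ empty.
Bind Q := r(g(5, m), g(V, U)); no other remaining equation mentions Q.
Delete trivial equation empty ≐ empty.
Bind U := g(V, g(empty, V)); no other remaining equation mentions U. Substituting into the earlier binding gives Q := r(g(5, m), g(V, g(V, g(empty, V)))).
Decompose r/2: 5 ≐ m,  g(5, 5) ≐ g(V, 5).
Clash: constants 5 and m differ; no unifier exists.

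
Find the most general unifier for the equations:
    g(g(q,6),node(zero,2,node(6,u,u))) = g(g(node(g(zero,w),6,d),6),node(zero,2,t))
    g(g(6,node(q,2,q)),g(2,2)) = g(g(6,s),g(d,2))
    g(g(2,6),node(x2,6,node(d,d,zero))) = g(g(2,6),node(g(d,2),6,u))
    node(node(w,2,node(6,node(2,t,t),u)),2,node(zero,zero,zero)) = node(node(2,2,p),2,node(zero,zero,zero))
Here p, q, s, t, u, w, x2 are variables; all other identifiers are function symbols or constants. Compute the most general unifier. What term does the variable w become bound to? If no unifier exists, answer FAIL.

Decompose g/2: g(q,6) = g(node(g(zero,w),6,d),6),  node(zero,2,node(6,u,u)) = node(zero,2,t).
Decompose g/2: q = node(g(zero,w),6,d),  6 = 6.
Bind q := node(g(zero,w),6,d); substituting into the one remaining equation that mentions q gives: g(g(6,node(node(g(zero,w),6,d),2,node(g(zero,w),6,d))),g(2,2)) = g(g(6,s),g(d,2)).
Delete trivial equation 6 = 6.
Decompose node/3: zero = zero,  2 = 2,  node(6,u,u) = t.
Delete trivial equation zero = zero.
Delete trivial equation 2 = 2.
Bind t := node(6,u,u); substituting into the one remaining equation that mentions t gives: node(node(w,2,node(6,node(2,node(6,u,u),node(6,u,u)),u)),2,node(zero,zero,zero)) = node(node(2,2,p),2,node(zero,zero,zero)).
Decompose g/2: g(6,node(node(g(zero,w),6,d),2,node(g(zero,w),6,d))) = g(6,s),  g(2,2) = g(d,2).
Decompose g/2: 6 = 6,  node(node(g(zero,w),6,d),2,node(g(zero,w),6,d)) = s.
Delete trivial equation 6 = 6.
Bind s := node(node(g(zero,w),6,d),2,node(g(zero,w),6,d)); no other remaining equation mentions s.
Decompose g/2: 2 = d,  2 = 2.
Clash: constants 2 and d differ; no unifier exists.

FAIL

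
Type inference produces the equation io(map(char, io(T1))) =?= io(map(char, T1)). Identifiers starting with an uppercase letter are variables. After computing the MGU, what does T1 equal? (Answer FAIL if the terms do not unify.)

FAIL

Decompose io/1: map(char, io(T1)) =?= map(char, T1).
Decompose map/2: char =?= char,  io(T1) =?= T1.
Delete trivial equation char =?= char.
Occurs check fails: T1 occurs in io(T1); the equation T1 =?= io(T1) has no finite solution.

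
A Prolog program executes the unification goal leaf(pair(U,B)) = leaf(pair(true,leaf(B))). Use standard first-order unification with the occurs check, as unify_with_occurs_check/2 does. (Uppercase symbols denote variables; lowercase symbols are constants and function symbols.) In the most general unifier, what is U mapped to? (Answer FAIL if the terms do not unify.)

FAIL

Decompose leaf/1: pair(U,B) = pair(true,leaf(B)).
Decompose pair/2: U = true,  B = leaf(B).
Bind U := true; no other remaining equation mentions U.
Occurs check fails: B occurs in leaf(B); the equation B = leaf(B) has no finite solution.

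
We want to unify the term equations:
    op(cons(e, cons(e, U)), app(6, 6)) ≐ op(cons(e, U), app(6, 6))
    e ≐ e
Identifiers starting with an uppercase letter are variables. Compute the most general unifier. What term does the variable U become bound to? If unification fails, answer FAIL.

Decompose op/2: cons(e, cons(e, U)) ≐ cons(e, U),  app(6, 6) ≐ app(6, 6).
Decompose cons/2: e ≐ e,  cons(e, U) ≐ U.
Delete trivial equation e ≐ e.
Occurs check fails: U occurs in cons(e, U); the equation U ≐ cons(e, U) has no finite solution.

FAIL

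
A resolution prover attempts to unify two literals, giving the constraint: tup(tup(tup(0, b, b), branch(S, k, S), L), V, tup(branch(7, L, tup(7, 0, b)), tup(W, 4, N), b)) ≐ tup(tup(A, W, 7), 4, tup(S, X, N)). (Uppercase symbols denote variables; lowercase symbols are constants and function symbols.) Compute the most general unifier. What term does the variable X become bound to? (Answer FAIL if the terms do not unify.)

tup(branch(branch(7, 7, tup(7, 0, b)), k, branch(7, 7, tup(7, 0, b))), 4, b)

Decompose tup/3: tup(tup(0, b, b), branch(S, k, S), L) ≐ tup(A, W, 7),  V ≐ 4,  tup(branch(7, L, tup(7, 0, b)), tup(W, 4, N), b) ≐ tup(S, X, N).
Decompose tup/3: tup(0, b, b) ≐ A,  branch(S, k, S) ≐ W,  L ≐ 7.
Bind A := tup(0, b, b); no other remaining equation mentions A.
Bind W := branch(S, k, S); substituting into the one remaining equation that mentions W gives: tup(branch(7, L, tup(7, 0, b)), tup(branch(S, k, S), 4, N), b) ≐ tup(S, X, N).
Bind L := 7; substituting into the one remaining equation that mentions L gives: tup(branch(7, 7, tup(7, 0, b)), tup(branch(S, k, S), 4, N), b) ≐ tup(S, X, N).
Bind V := 4; no other remaining equation mentions V.
Decompose tup/3: branch(7, 7, tup(7, 0, b)) ≐ S,  tup(branch(S, k, S), 4, N) ≐ X,  b ≐ N.
Bind S := branch(7, 7, tup(7, 0, b)); substituting into the one remaining equation that mentions S gives: tup(branch(branch(7, 7, tup(7, 0, b)), k, branch(7, 7, tup(7, 0, b))), 4, N) ≐ X. Substituting into the earlier binding gives W := branch(branch(7, 7, tup(7, 0, b)), k, branch(7, 7, tup(7, 0, b))).
Bind X := tup(branch(branch(7, 7, tup(7, 0, b)), k, branch(7, 7, tup(7, 0, b))), 4, N); no other remaining equation mentions X.
Bind N := b. Substituting into the earlier binding gives X := tup(branch(branch(7, 7, tup(7, 0, b)), k, branch(7, 7, tup(7, 0, b))), 4, b).
MGU = { A -> tup(0, b, b), W -> branch(branch(7, 7, tup(7, 0, b)), k, branch(7, 7, tup(7, 0, b))), L -> 7, V -> 4, S -> branch(7, 7, tup(7, 0, b)), X -> tup(branch(branch(7, 7, tup(7, 0, b)), k, branch(7, 7, tup(7, 0, b))), 4, b), N -> b }, so X -> tup(branch(branch(7, 7, tup(7, 0, b)), k, branch(7, 7, tup(7, 0, b))), 4, b).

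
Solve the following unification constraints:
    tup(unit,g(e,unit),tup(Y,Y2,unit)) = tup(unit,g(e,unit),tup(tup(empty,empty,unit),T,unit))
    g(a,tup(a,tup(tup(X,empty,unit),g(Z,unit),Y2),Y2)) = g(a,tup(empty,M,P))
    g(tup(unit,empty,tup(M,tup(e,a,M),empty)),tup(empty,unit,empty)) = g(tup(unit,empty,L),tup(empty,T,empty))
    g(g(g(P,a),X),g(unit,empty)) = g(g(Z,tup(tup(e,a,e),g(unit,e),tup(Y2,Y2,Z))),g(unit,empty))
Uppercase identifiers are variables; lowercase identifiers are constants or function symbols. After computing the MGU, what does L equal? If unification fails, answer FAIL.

FAIL

Decompose tup/3: unit = unit,  g(e,unit) = g(e,unit),  tup(Y,Y2,unit) = tup(tup(empty,empty,unit),T,unit).
Delete trivial equation unit = unit.
Delete trivial equation g(e,unit) = g(e,unit).
Decompose tup/3: Y = tup(empty,empty,unit),  Y2 = T,  unit = unit.
Bind Y := tup(empty,empty,unit); no other remaining equation mentions Y.
Bind Y2 := T; substituting into the 2 remaining equations that mention Y2 gives: g(a,tup(a,tup(tup(X,empty,unit),g(Z,unit),T),T)) = g(a,tup(empty,M,P)),  g(g(g(P,a),X),g(unit,empty)) = g(g(Z,tup(tup(e,a,e),g(unit,e),tup(T,T,Z))),g(unit,empty)).
Delete trivial equation unit = unit.
Decompose g/2: a = a,  tup(a,tup(tup(X,empty,unit),g(Z,unit),T),T) = tup(empty,M,P).
Delete trivial equation a = a.
Decompose tup/3: a = empty,  tup(tup(X,empty,unit),g(Z,unit),T) = M,  T = P.
Clash: constants a and empty differ; no unifier exists.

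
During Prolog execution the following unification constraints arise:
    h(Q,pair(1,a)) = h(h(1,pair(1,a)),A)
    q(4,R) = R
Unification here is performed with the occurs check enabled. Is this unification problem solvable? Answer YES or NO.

NO

Decompose h/2: Q = h(1,pair(1,a)),  pair(1,a) = A.
Bind Q := h(1,pair(1,a)); no other remaining equation mentions Q.
Bind A := pair(1,a); no other remaining equation mentions A.
Occurs check fails: R occurs in q(4,R); the equation R = q(4,R) has no finite solution.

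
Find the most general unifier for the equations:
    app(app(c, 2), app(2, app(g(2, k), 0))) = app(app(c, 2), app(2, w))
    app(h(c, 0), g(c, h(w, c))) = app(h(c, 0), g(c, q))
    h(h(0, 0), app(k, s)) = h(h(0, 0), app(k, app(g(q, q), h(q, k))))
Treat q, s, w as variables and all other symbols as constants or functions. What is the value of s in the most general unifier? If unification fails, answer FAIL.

app(g(h(app(g(2, k), 0), c), h(app(g(2, k), 0), c)), h(h(app(g(2, k), 0), c), k))

Decompose app/2: app(c, 2) = app(c, 2),  app(2, app(g(2, k), 0)) = app(2, w).
Delete trivial equation app(c, 2) = app(c, 2).
Decompose app/2: 2 = 2,  app(g(2, k), 0) = w.
Delete trivial equation 2 = 2.
Bind w := app(g(2, k), 0); substituting into the one remaining equation that mentions w gives: app(h(c, 0), g(c, h(app(g(2, k), 0), c))) = app(h(c, 0), g(c, q)).
Decompose app/2: h(c, 0) = h(c, 0),  g(c, h(app(g(2, k), 0), c)) = g(c, q).
Delete trivial equation h(c, 0) = h(c, 0).
Decompose g/2: c = c,  h(app(g(2, k), 0), c) = q.
Delete trivial equation c = c.
Bind q := h(app(g(2, k), 0), c); substituting into the remaining equation gives: h(h(0, 0), app(k, s)) = h(h(0, 0), app(k, app(g(h(app(g(2, k), 0), c), h(app(g(2, k), 0), c)), h(h(app(g(2, k), 0), c), k)))).
Decompose h/2: h(0, 0) = h(0, 0),  app(k, s) = app(k, app(g(h(app(g(2, k), 0), c), h(app(g(2, k), 0), c)), h(h(app(g(2, k), 0), c), k))).
Delete trivial equation h(0, 0) = h(0, 0).
Decompose app/2: k = k,  s = app(g(h(app(g(2, k), 0), c), h(app(g(2, k), 0), c)), h(h(app(g(2, k), 0), c), k)).
Delete trivial equation k = k.
Bind s := app(g(h(app(g(2, k), 0), c), h(app(g(2, k), 0), c)), h(h(app(g(2, k), 0), c), k)).
MGU = { w -> app(g(2, k), 0), q -> h(app(g(2, k), 0), c), s -> app(g(h(app(g(2, k), 0), c), h(app(g(2, k), 0), c)), h(h(app(g(2, k), 0), c), k)) }, so s -> app(g(h(app(g(2, k), 0), c), h(app(g(2, k), 0), c)), h(h(app(g(2, k), 0), c), k)).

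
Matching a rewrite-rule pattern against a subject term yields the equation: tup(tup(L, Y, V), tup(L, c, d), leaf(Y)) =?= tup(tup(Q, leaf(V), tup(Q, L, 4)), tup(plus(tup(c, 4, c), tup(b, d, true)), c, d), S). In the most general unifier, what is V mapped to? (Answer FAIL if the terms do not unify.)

tup(plus(tup(c, 4, c), tup(b, d, true)), plus(tup(c, 4, c), tup(b, d, true)), 4)

Decompose tup/3: tup(L, Y, V) =?= tup(Q, leaf(V), tup(Q, L, 4)),  tup(L, c, d) =?= tup(plus(tup(c, 4, c), tup(b, d, true)), c, d),  leaf(Y) =?= S.
Decompose tup/3: L =?= Q,  Y =?= leaf(V),  V =?= tup(Q, L, 4).
Bind L := Q; substituting into the 2 remaining equations that mention L gives: V =?= tup(Q, Q, 4),  tup(Q, c, d) =?= tup(plus(tup(c, 4, c), tup(b, d, true)), c, d).
Bind Y := leaf(V); substituting into the one remaining equation that mentions Y gives: leaf(leaf(V)) =?= S.
Bind V := tup(Q, Q, 4); substituting into the one remaining equation that mentions V gives: leaf(leaf(tup(Q, Q, 4))) =?= S. Substituting into the earlier binding gives Y := leaf(tup(Q, Q, 4)).
Decompose tup/3: Q =?= plus(tup(c, 4, c), tup(b, d, true)),  c =?= c,  d =?= d.
Bind Q := plus(tup(c, 4, c), tup(b, d, true)); substituting into the one remaining equation that mentions Q gives: leaf(leaf(tup(plus(tup(c, 4, c), tup(b, d, true)), plus(tup(c, 4, c), tup(b, d, true)), 4))) =?= S. Substituting into the earlier bindings gives L := plus(tup(c, 4, c), tup(b, d, true)), Y := leaf(tup(plus(tup(c, 4, c), tup(b, d, true)), plus(tup(c, 4, c), tup(b, d, true)), 4)), V := tup(plus(tup(c, 4, c), tup(b, d, true)), plus(tup(c, 4, c), tup(b, d, true)), 4).
Delete trivial equation c =?= c.
Delete trivial equation d =?= d.
Bind S := leaf(leaf(tup(plus(tup(c, 4, c), tup(b, d, true)), plus(tup(c, 4, c), tup(b, d, true)), 4))).
MGU = { L ↦ plus(tup(c, 4, c), tup(b, d, true)), Y ↦ leaf(tup(plus(tup(c, 4, c), tup(b, d, true)), plus(tup(c, 4, c), tup(b, d, true)), 4)), V ↦ tup(plus(tup(c, 4, c), tup(b, d, true)), plus(tup(c, 4, c), tup(b, d, true)), 4), Q ↦ plus(tup(c, 4, c), tup(b, d, true)), S ↦ leaf(leaf(tup(plus(tup(c, 4, c), tup(b, d, true)), plus(tup(c, 4, c), tup(b, d, true)), 4))) }, so V ↦ tup(plus(tup(c, 4, c), tup(b, d, true)), plus(tup(c, 4, c), tup(b, d, true)), 4).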